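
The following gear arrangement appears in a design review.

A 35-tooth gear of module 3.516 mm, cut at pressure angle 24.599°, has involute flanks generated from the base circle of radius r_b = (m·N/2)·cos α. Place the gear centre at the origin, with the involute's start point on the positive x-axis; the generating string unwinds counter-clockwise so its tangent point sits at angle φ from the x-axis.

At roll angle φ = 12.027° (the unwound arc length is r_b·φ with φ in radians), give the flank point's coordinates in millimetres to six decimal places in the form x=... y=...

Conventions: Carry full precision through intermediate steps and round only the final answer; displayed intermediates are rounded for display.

topology: single-mesh involute geometry — m = 3.516, N = 35
pitch radius r_p = m·N/2 = 3.516·35/2 = 61.530000
base radius r_b = r_p·cos α = 61.530000·cos 24.599° = 55.945745
roll angle φ = 12.027° = 0.20991075 rad
x = r_b·(cos φ + φ·sin φ) = 57.164756
y = r_b·(sin φ − φ·cos φ) = 0.171726

x=57.164756 y=0.171726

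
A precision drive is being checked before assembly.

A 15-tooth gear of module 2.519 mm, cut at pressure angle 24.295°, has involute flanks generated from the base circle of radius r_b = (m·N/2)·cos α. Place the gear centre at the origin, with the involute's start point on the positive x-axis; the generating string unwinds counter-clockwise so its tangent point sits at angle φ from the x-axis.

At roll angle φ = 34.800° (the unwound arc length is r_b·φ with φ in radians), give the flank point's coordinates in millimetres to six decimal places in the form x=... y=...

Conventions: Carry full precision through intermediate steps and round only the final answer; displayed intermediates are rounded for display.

single-mesh involute tooth geometry (15T wheel at module 2.519)
pitch radius r_p = m·N/2 = 2.519·15/2 = 18.892500
base radius r_b = r_p·cos α = 18.892500·cos 24.295° = 17.219365
roll angle φ = 34.800° = 0.60737458 rad
x = r_b·(cos φ + φ·sin φ) = 20.108535
y = r_b·(sin φ − φ·cos φ) = 1.239250

x=20.108535 y=1.239250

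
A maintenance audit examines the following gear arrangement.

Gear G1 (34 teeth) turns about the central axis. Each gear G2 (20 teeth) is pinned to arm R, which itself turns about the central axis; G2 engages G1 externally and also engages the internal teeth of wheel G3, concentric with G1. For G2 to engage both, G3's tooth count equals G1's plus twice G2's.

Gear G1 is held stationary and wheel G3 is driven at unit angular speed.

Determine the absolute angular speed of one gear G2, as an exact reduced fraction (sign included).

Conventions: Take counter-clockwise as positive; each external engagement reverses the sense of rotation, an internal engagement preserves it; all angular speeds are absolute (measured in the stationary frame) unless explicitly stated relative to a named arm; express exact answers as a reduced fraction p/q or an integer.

recognized (axles ride arm R): planetary set, 34/20/74 teeth
ring teeth: 34 + 2·20 = 74
34(ω_sun−ω_arm) = −74(ω_ring−ω_arm),  ω_sun = 0, ω_ring = 1
34(0−ω_arm) = −74(1−ω_arm)  ⇒  108·ω_arm = 74  ⇒  ω_arm = 37/54
sun–planet mesh: 34·(0−37/54) = −20·(ω_p−ω_arm)  ⇒  ω_p−ω_arm = 629/540
ω_p = 37/54 + 629/540 = 37/20
exact speed ratio = 37/20

37/20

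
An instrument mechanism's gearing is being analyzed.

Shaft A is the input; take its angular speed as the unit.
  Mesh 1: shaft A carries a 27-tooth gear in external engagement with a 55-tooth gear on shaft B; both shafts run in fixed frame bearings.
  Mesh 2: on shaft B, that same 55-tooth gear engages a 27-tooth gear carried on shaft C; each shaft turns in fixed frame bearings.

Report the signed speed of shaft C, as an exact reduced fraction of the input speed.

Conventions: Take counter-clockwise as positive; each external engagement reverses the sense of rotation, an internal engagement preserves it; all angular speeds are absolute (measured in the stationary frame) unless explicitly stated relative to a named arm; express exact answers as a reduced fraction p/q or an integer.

2-mesh fixed-axis compound train (all bearings frame-fixed)
mesh 1 [27T→55T]: |ω|/ω_in = 1×27/55 = 27/55, sense flips to −
mesh 2 [55T→27T]: |ω|/ω_in = (27/55)×55/27 = 1, sense flips to +
signed output speed (× input speed) = 1

1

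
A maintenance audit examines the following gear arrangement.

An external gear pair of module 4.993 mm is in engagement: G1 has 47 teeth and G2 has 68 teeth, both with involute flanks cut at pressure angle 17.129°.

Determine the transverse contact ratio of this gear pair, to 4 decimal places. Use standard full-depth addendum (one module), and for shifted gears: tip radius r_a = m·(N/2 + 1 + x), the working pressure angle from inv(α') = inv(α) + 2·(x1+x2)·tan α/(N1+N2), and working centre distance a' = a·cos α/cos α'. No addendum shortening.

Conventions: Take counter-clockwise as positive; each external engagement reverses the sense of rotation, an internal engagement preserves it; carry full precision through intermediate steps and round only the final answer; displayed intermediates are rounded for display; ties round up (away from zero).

class = single-mesh tooth geometry [involute pair 47T × 68T, m = 4.993]
base radii: r_b1 = 112.130974, r_b2 = 162.232048
tip radii: r_a1 = 122.328500, r_a2 = 174.755000
no profile shift: α' = α, a' = a
action lengths: √(r_a1²−r_b1²) = 48.896897, √(r_a2²−r_b2²) = 64.962087
base pitch p_b = π·m·cos α = 14.990206
CR = (48.896897 + 64.962087 − 287.097500·sin 17.12900°)/14.990206 = 1.954734
contact ratio ≈ 1.9547

1.9547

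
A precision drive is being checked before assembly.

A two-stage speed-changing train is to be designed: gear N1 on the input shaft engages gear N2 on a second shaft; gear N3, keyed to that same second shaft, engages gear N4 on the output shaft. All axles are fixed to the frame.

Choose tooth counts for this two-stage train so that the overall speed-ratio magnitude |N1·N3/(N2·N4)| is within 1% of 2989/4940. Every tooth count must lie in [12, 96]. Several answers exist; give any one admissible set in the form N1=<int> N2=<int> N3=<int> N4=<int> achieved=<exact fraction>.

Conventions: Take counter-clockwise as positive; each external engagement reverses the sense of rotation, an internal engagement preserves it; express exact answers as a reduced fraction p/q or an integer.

N1=49 N2=52 N3=61 N4=95 achieved=2989/4940

2-stage fixed-axis compound train for ratio 2989/4940
target = 2989/4940 in lowest terms: an exact hit needs N1·N3 = k·2989 and N2·N4 = k·4940 for one integer k, every count in [12, 96]; additionally prefer no 1:1 stage (N1 ≠ N2, N3 ≠ N4)
k = 1: N1·N3 = 2989 = 49·61, N2·N4 = 4940 = 52·95
achieved = 49·61/(52·95) = 2989/4940; |achieved − target| = 0 ≤ 2989/494000 ✓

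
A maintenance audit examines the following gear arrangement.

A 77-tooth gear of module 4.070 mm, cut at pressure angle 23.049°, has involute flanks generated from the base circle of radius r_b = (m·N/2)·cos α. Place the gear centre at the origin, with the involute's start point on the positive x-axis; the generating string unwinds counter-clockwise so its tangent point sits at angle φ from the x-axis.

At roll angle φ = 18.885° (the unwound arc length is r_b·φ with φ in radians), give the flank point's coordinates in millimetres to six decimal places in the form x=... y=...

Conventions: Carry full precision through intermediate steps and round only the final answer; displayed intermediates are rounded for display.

x=151.806823 y=1.702392

single-mesh involute tooth geometry (77T wheel at module 4.070)
pitch radius r_p = m·N/2 = 4.070·77/2 = 156.695000
base radius r_b = r_p·cos α = 156.695000·cos 23.049° = 144.186094
roll angle φ = 18.885° = 0.32960543 rad
x = r_b·(cos φ + φ·sin φ) = 151.806823
y = r_b·(sin φ − φ·cos φ) = 1.702392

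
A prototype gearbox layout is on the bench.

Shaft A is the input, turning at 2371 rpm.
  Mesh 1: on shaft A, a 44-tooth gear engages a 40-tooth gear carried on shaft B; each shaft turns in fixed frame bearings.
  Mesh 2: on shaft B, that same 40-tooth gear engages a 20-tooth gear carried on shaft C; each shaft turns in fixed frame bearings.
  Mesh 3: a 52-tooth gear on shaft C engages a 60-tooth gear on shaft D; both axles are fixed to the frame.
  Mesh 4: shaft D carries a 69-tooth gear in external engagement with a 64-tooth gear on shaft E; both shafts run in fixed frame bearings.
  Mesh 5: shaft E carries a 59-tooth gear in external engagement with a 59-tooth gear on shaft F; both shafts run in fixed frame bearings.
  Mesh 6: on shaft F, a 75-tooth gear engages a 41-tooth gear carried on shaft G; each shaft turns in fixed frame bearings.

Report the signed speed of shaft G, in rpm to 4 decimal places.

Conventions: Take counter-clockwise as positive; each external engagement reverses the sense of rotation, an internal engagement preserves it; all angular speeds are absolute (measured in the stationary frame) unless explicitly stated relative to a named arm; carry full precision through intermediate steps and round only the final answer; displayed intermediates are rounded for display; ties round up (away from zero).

+8915.6467 rpm

6-mesh fixed-axis compound train (all bearings frame-fixed)
mesh 1 [44T→40T]: ω = 2371.0000×44/40 = 2608.1000 rpm, sense flips to −
mesh 2 [40T→20T]: ω = 2608.1000×40/20 = 5216.2000 rpm, sense flips to +
mesh 3 [52T→60T]: ω = 5216.2000×52/60 = 4520.7067 rpm, sense flips to −
mesh 4 [69T→64T]: ω = 4520.7067×69/64 = 4873.8869 rpm, sense flips to +
mesh 5 [59T→59T]: ω = 4873.8869×59/59 = 4873.8869 rpm, sense flips to −
mesh 6 [75T→41T]: ω = 4873.8869×75/41 = 8915.6467 rpm, sense flips to +
signed output speed = +8915.6467 rpm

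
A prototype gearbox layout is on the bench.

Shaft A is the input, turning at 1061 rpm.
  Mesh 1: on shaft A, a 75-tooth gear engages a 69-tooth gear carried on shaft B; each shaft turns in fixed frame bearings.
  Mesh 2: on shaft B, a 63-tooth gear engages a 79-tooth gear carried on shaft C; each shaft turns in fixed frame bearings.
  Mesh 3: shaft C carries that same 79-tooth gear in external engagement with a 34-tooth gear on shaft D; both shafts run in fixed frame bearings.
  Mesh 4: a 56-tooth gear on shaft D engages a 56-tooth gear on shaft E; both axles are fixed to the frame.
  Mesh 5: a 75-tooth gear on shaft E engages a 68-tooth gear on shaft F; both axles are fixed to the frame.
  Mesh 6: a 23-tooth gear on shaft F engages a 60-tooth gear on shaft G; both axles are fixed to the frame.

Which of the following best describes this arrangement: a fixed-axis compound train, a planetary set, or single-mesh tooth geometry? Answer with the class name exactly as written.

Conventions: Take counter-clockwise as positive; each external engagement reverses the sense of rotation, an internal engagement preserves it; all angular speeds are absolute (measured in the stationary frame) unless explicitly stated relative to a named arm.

fixed-axis compound train

topology: fixed-axis compound train — 6 meshes, A→G
classification: fixed-axis compound train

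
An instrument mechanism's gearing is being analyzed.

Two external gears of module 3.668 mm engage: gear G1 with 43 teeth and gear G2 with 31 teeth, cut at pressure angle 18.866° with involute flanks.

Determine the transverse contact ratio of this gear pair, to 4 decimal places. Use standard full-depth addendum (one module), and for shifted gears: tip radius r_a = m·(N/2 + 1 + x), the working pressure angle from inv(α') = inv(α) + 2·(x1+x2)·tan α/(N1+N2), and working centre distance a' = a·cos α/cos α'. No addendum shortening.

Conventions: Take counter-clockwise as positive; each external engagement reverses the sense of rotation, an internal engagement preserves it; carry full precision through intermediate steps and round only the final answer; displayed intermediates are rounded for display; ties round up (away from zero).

1.7501

class = single-mesh tooth geometry [involute pair 43T × 31T, m = 3.668]
base radii: r_b1 = 74.625329, r_b2 = 53.799656
tip radii: r_a1 = 82.530000, r_a2 = 60.522000
no profile shift: α' = α, a' = a
action lengths: √(r_a1²−r_b1²) = 35.245726, √(r_a2²−r_b2²) = 27.722004
base pitch p_b = π·m·cos α = 10.904297
CR = (35.245726 + 27.722004 − 135.716000·sin 18.86600°)/10.904297 = 1.750058
contact ratio ≈ 1.7501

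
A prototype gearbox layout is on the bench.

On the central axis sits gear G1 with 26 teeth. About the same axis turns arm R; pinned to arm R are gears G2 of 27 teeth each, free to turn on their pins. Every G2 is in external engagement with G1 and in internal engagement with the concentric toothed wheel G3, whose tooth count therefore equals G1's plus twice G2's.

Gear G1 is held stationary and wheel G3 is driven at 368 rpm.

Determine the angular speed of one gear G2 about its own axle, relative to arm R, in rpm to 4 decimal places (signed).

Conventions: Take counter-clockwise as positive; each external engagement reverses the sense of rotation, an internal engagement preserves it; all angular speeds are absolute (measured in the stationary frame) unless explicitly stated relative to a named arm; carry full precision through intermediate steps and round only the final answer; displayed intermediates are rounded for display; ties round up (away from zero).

+267.4493 rpm

planetary set (26T centre, 27T on arm, 80T internal) — Willis relation
normalise by the input: solve with ω_ring = 1, then scale by 368 rpm
ring teeth: 26 + 2·27 = 80
26(ω_sun−ω_arm) = −80(ω_ring−ω_arm),  ω_sun = 0, ω_ring = 1
26(0−ω_arm) = −80(1−ω_arm)  ⇒  106·ω_arm = 80  ⇒  ω_arm = 40/53
sun–planet mesh: 26·(0−40/53) = −27·(ω_p−ω_arm)  ⇒  ω_p−ω_arm = 1040/1431
scale: ω_p−ω_arm = 1040/1431 × 368 rpm = +267.4493 rpm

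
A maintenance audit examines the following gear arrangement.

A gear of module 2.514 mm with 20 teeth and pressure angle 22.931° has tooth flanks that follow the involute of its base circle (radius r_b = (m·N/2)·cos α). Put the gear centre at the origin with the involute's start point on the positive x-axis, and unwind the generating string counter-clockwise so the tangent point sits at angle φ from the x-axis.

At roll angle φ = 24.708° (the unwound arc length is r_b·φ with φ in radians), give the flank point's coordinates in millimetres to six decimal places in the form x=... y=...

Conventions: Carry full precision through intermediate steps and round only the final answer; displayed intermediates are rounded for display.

recognized (one wheel, involute flank): single-mesh tooth geometry, m = 2.514, N = 20
pitch radius r_p = m·N/2 = 2.514·20/2 = 25.140000
base radius r_b = r_p·cos α = 25.140000·cos 22.931° = 23.153305
roll angle φ = 24.708° = 0.43123595 rad
x = r_b·(cos φ + φ·sin φ) = 25.207092
y = r_b·(sin φ − φ·cos φ) = 0.607489

x=25.207092 y=0.607489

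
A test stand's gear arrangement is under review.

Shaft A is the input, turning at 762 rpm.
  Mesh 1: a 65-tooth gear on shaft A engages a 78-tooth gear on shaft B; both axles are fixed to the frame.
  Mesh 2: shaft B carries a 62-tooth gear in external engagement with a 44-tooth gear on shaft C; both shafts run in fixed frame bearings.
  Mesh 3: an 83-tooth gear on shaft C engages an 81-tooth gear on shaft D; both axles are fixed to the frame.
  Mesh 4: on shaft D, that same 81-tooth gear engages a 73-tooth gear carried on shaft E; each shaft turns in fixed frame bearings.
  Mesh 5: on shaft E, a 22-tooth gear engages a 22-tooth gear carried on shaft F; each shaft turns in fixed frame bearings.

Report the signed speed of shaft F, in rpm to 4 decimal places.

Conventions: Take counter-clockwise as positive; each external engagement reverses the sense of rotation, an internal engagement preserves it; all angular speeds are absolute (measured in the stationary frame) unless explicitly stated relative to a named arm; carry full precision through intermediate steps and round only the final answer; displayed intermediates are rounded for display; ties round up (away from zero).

5-mesh fixed-axis compound train (all bearings frame-fixed)
mesh 1 [65T→78T]: ω = 762.0000×65/78 = 635.0000 rpm, sense flips to −
mesh 2 [62T→44T]: ω = 635.0000×62/44 = 894.7727 rpm, sense flips to +
mesh 3 [83T→81T]: ω = 894.7727×83/81 = 916.8659 rpm, sense flips to −
mesh 4 [81T→73T]: ω = 916.8659×81/73 = 1017.3443 rpm, sense flips to +
mesh 5 [22T→22T]: ω = 1017.3443×22/22 = 1017.3443 rpm, sense flips to −
signed output speed = -1017.3443 rpm

-1017.3443 rpm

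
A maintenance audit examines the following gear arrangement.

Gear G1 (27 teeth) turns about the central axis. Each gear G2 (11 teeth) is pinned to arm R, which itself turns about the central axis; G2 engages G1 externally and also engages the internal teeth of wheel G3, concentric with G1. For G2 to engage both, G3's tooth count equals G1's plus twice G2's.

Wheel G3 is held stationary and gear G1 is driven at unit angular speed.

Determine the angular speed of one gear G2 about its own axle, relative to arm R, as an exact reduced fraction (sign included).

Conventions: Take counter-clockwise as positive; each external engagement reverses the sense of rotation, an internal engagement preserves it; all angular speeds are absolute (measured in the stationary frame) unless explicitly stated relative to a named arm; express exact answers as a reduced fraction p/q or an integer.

-1323/836

planetary set (27T centre, 11T on arm, 49T internal) — Willis relation
ring teeth: 27 + 2·11 = 49
27(ω_sun−ω_arm) = −49(ω_ring−ω_arm),  ω_ring = 0, ω_sun = 1
27(1−ω_arm) = −49(0−ω_arm)  ⇒  76·ω_arm = 27  ⇒  ω_arm = 27/76
sun–planet mesh: 27·(1−27/76) = −11·(ω_p−ω_arm)  ⇒  ω_p−ω_arm = -1323/836
exact speed ratio = -1323/836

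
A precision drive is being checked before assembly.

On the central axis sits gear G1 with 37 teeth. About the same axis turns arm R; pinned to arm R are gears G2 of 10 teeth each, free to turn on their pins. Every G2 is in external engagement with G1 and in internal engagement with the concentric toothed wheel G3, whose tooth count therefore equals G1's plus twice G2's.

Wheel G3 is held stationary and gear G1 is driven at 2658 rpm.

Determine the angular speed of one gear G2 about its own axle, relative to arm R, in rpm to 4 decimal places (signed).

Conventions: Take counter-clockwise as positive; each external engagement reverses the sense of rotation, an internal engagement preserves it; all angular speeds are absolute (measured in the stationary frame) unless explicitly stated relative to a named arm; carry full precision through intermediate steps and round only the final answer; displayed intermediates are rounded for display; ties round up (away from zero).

recognized (axles ride arm R): planetary set, 37/10/57 teeth
normalise by the input: solve with ω_sun = 1, then scale by 2658 rpm
ring teeth: 37 + 2·10 = 57
37(ω_sun−ω_arm) = −57(ω_ring−ω_arm),  ω_ring = 0, ω_sun = 1
37(1−ω_arm) = −57(0−ω_arm)  ⇒  94·ω_arm = 37  ⇒  ω_arm = 37/94
sun–planet mesh: 37·(1−37/94) = −10·(ω_p−ω_arm)  ⇒  ω_p−ω_arm = -2109/940
scale: ω_p−ω_arm = -2109/940 × 2658 rpm = -5963.5340 rpm

-5963.5340 rpm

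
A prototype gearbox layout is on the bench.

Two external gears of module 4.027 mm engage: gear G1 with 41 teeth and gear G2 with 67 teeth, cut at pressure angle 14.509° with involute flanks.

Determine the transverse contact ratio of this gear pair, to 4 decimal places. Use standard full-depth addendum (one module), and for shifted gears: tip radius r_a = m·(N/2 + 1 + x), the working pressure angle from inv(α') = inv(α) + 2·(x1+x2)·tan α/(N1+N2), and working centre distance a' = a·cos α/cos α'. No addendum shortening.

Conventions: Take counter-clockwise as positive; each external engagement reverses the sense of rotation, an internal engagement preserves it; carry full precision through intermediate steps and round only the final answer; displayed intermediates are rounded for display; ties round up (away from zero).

2.1393

topology: single-mesh involute geometry — m = 4.027, 41T/67T pair
base radii: r_b1 = 79.920728, r_b2 = 130.602166
tip radii: r_a1 = 86.580500, r_a2 = 138.931500
no profile shift: α' = α, a' = a
action lengths: √(r_a1²−r_b1²) = 33.299552, √(r_a2²−r_b2²) = 47.381810
base pitch p_b = π·m·cos α = 12.247726
CR = (33.299552 + 47.381810 − 217.458000·sin 14.50900°)/12.247726 = 2.139267
contact ratio ≈ 2.1393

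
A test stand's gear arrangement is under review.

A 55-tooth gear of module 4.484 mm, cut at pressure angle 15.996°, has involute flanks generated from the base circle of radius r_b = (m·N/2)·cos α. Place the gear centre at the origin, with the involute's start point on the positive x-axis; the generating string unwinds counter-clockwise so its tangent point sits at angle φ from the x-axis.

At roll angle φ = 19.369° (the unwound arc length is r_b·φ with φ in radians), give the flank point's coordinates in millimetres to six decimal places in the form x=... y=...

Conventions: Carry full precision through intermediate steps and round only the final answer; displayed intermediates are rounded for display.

x=125.116375 y=1.509072

class = single-mesh tooth geometry [base-circle involute, m = 4.484, 55T]
pitch radius r_p = m·N/2 = 4.484·55/2 = 123.310000
base radius r_b = r_p·cos α = 123.310000·cos 15.996° = 118.535552
roll angle φ = 19.369° = 0.33805282 rad
x = r_b·(cos φ + φ·sin φ) = 125.116375
y = r_b·(sin φ − φ·cos φ) = 1.509072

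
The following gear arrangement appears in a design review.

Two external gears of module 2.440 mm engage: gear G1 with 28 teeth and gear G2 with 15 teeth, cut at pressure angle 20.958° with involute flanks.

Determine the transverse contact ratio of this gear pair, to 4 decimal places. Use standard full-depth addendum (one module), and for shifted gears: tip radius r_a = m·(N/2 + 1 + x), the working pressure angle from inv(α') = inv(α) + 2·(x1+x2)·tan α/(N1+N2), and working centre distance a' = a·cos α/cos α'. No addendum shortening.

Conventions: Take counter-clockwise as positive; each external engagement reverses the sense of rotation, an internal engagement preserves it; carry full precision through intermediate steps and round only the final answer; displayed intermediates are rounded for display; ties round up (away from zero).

class = single-mesh tooth geometry [involute pair 28T × 15T, m = 2.440]
base radii: r_b1 = 31.900073, r_b2 = 17.089325
tip radii: r_a1 = 36.600000, r_a2 = 20.740000
no profile shift: α' = α, a' = a
action lengths: √(r_a1²−r_b1²) = 17.942836, √(r_a2²−r_b2²) = 11.751706
base pitch p_b = π·m·cos α = 7.158360
CR = (17.942836 + 11.751706 − 52.460000·sin 20.95800°)/7.158360 = 1.526951
contact ratio ≈ 1.5270

1.5270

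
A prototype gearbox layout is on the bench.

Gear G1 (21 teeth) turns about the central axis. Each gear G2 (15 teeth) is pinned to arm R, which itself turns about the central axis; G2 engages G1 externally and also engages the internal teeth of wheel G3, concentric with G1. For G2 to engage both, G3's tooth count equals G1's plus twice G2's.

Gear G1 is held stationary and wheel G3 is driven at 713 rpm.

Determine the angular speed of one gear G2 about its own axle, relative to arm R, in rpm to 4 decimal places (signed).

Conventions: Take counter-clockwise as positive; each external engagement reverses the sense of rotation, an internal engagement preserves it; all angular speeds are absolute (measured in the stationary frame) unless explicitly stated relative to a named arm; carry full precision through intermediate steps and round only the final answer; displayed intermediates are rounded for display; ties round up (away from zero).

planetary set (21T centre, 15T on arm, 51T internal) — Willis relation
normalise by the input: solve with ω_ring = 1, then scale by 713 rpm
ring teeth: 21 + 2·15 = 51
21(ω_sun−ω_arm) = −51(ω_ring−ω_arm),  ω_sun = 0, ω_ring = 1
21(0−ω_arm) = −51(1−ω_arm)  ⇒  72·ω_arm = 51  ⇒  ω_arm = 17/24
sun–planet mesh: 21·(0−17/24) = −15·(ω_p−ω_arm)  ⇒  ω_p−ω_arm = 119/120
scale: ω_p−ω_arm = 119/120 × 713 rpm = +707.0583 rpm

+707.0583 rpm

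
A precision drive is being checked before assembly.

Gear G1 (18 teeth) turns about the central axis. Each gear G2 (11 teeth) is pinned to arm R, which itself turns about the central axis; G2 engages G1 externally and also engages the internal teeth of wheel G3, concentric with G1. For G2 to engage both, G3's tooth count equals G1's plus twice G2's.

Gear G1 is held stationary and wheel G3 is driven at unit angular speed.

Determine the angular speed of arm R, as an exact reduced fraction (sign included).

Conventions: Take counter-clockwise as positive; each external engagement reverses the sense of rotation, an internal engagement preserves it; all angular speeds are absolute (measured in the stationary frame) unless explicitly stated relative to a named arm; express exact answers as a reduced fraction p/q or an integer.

20/29

recognized (axles ride arm R): planetary set, 18/11/40 teeth
ring teeth: 18 + 2·11 = 40
18(ω_sun−ω_arm) = −40(ω_ring−ω_arm),  ω_sun = 0, ω_ring = 1
18(0−ω_arm) = −40(1−ω_arm)  ⇒  58·ω_arm = 40  ⇒  ω_arm = 20/29
exact speed ratio = 20/29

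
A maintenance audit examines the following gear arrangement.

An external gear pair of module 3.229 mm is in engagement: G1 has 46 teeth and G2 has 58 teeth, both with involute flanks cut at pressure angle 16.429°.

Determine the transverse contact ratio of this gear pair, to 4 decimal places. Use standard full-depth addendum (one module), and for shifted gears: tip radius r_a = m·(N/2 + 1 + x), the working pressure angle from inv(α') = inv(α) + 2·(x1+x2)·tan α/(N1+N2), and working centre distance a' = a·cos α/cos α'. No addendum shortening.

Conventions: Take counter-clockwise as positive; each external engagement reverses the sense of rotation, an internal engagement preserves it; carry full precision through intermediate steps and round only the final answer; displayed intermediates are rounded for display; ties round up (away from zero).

1.9848

recognized (one external pair, fixed centres): single-mesh tooth geometry, m = 3.229, N1 = 46, N2 = 58
base radii: r_b1 = 71.234749, r_b2 = 89.817727
tip radii: r_a1 = 77.496000, r_a2 = 96.870000
no profile shift: α' = α, a' = a
action lengths: √(r_a1²−r_b1²) = 30.516235, √(r_a2²−r_b2²) = 36.284610
base pitch p_b = π·m·cos α = 9.730024
CR = (30.516235 + 36.284610 − 167.908000·sin 16.42900°)/9.730024 = 1.984777
contact ratio ≈ 1.9848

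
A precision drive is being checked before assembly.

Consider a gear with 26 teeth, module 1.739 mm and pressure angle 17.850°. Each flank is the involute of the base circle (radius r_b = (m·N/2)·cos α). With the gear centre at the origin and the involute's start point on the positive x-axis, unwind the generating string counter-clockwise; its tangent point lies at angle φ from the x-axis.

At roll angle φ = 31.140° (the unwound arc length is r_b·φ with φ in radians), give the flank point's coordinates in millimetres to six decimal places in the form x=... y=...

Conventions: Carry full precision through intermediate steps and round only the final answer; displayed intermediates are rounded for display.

recognized (one wheel, involute flank): single-mesh tooth geometry, m = 1.739, N = 26
pitch radius r_p = m·N/2 = 1.739·26/2 = 22.607000
base radius r_b = r_p·cos α = 22.607000·cos 17.850° = 21.518750
roll angle φ = 31.140° = 0.54349553 rad
x = r_b·(cos φ + φ·sin φ) = 24.466058
y = r_b·(sin φ − φ·cos φ) = 1.117894

x=24.466058 y=1.117894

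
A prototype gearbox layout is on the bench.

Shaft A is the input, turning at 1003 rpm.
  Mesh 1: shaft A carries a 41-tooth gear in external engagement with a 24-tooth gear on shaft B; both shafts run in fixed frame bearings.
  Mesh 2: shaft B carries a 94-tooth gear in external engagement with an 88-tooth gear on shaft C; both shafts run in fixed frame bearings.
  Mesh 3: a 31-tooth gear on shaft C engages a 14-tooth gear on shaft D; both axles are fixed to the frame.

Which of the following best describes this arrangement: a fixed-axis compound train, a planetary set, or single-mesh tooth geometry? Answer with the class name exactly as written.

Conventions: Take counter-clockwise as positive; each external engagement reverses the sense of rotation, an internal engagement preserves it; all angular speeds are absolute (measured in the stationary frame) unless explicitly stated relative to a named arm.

topology: fixed-axis compound train — 3 meshes, A→D
classification: fixed-axis compound train

fixed-axis compound train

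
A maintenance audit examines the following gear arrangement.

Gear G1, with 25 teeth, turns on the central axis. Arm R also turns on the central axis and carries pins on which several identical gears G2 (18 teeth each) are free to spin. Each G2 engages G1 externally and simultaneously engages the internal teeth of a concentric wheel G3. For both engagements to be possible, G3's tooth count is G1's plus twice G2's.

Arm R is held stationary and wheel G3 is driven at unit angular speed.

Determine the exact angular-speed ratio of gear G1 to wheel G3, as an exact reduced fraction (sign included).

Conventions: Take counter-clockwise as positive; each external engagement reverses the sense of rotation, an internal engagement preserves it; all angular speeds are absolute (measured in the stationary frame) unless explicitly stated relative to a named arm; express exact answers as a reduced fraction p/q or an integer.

class = planetary set [G3 = 25+2·18 = 61; Willis about the carrier]
ring teeth: 25 + 2·18 = 61
25(ω_sun−ω_arm) = −61(ω_ring−ω_arm),  ω_arm = 0, ω_ring = 1
ω_sun = 0 − (61/25)(1−0) = -61/25
ω_out/ω_in = -61/25

-61/25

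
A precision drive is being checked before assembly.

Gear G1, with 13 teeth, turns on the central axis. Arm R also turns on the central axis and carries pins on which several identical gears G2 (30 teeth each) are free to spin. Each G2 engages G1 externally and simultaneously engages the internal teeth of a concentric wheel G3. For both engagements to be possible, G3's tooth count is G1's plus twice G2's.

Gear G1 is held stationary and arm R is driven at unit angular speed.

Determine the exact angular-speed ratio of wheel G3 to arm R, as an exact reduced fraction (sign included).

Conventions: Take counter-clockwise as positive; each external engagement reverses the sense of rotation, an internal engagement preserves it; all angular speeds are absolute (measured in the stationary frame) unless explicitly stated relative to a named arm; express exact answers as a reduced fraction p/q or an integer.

recognized (axles ride arm R): planetary set, 13/30/73 teeth
ring teeth: 13 + 2·30 = 73
13(ω_sun−ω_arm) = −73(ω_ring−ω_arm),  ω_sun = 0, ω_arm = 1
ω_ring = 1 − (13/73)(0−1) = 86/73
ω_out/ω_in = 86/73

86/73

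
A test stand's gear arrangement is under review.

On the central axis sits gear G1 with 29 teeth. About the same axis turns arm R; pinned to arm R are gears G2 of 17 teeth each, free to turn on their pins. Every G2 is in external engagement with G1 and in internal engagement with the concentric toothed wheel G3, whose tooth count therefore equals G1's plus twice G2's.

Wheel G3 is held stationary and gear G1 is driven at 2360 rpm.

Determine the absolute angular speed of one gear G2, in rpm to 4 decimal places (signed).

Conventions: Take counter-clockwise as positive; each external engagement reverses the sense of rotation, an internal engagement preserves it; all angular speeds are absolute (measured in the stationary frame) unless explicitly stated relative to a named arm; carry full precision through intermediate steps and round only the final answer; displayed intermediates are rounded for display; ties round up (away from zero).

planetary set (29T centre, 17T on arm, 63T internal) — Willis relation
normalise by the input: solve with ω_sun = 1, then scale by 2360 rpm
ring teeth: 29 + 2·17 = 63
29(ω_sun−ω_arm) = −63(ω_ring−ω_arm),  ω_ring = 0, ω_sun = 1
29(1−ω_arm) = −63(0−ω_arm)  ⇒  92·ω_arm = 29  ⇒  ω_arm = 29/92
sun–planet mesh: 29·(1−29/92) = −17·(ω_p−ω_arm)  ⇒  ω_p−ω_arm = -1827/1564
ω_p = 29/92 − 1827/1564 = -29/34
scale: ω_p = -29/34 × 2360 rpm = -2012.9412 rpm

-2012.9412 rpm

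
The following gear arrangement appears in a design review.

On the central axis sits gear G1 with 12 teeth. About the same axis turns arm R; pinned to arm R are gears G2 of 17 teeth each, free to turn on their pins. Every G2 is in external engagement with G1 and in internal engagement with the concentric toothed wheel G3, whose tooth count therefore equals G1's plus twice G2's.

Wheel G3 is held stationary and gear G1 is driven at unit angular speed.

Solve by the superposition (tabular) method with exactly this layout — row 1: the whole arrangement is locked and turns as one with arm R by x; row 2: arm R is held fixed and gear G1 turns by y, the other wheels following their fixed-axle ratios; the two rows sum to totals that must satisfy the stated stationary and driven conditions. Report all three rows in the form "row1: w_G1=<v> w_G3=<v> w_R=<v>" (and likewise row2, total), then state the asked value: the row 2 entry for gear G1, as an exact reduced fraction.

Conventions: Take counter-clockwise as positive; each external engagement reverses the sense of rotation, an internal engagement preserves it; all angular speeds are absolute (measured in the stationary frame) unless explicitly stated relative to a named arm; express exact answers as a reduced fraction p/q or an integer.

row1: w_G1=6/29 w_G3=6/29 w_R=6/29
row2: w_G1=23/29 w_G3=-6/29 w_R=0
total: w_G1=1 w_G3=0 w_R=6/29
asked value: 23/29

class = planetary set [G3 = 12+2·17 = 46; Willis about the carrier]
row 1: whole set turns with the arm by x
row 2 — arm fixed, fixed-axis ratios: sun y, ring −(12/46)·y, arm 0
boundary: total ω_ring = x − (12/46)·y = 0 and total ω_sun = x + y = 1  ⇒  y = 23/29, x = 6/29
row 2 ring = −(12/46)·23/29 = -6/29
totals (row 1 + row 2): sun 6/29 + 23/29 = 1, ring 6/29 + (-6/29) = 0, arm 6/29 + 0 = 6/29
asked cell (row2, sun) = 23/29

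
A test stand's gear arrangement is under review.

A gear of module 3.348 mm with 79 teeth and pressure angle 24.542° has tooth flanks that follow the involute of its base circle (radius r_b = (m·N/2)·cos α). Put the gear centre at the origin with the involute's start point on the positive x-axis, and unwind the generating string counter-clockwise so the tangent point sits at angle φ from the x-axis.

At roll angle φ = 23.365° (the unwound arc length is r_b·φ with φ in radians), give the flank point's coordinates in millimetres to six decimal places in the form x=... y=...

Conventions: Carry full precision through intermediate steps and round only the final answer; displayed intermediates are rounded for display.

x=129.889159 y=2.674416

recognized (one wheel, involute flank): single-mesh tooth geometry, m = 3.348, N = 79
pitch radius r_p = m·N/2 = 3.348·79/2 = 132.246000
base radius r_b = r_p·cos α = 132.246000·cos 24.542° = 120.298505
roll angle φ = 23.365° = 0.40779618 rad
x = r_b·(cos φ + φ·sin φ) = 129.889159
y = r_b·(sin φ − φ·cos φ) = 2.674416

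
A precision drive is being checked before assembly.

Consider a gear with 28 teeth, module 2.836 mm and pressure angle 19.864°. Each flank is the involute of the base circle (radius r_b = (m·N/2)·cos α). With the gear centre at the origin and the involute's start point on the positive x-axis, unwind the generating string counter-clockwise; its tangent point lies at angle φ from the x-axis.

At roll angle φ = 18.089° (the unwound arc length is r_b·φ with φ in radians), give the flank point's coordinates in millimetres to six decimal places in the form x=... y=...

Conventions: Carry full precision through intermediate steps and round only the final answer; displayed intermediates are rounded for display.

single-mesh involute tooth geometry (28T wheel at module 2.836)
pitch radius r_p = m·N/2 = 2.836·28/2 = 39.704000
base radius r_b = r_p·cos α = 39.704000·cos 19.864° = 37.341684
roll angle φ = 18.089° = 0.31571261 rad
x = r_b·(cos φ + φ·sin φ) = 39.156572
y = r_b·(sin φ − φ·cos φ) = 0.387805

x=39.156572 y=0.387805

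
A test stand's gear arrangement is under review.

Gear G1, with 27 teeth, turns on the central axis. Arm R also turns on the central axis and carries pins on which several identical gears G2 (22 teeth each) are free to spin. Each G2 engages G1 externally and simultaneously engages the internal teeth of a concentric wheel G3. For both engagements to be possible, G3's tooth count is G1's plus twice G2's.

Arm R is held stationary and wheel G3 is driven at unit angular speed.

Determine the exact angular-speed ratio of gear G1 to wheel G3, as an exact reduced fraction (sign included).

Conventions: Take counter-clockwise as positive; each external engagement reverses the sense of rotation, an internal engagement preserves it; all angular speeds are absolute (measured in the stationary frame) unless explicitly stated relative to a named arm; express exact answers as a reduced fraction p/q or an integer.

-71/27

recognized (axles ride arm R): planetary set, 27/22/71 teeth
ring teeth: 27 + 2·22 = 71
27(ω_sun−ω_arm) = −71(ω_ring−ω_arm),  ω_arm = 0, ω_ring = 1
ω_sun = 0 − (71/27)(1−0) = -71/27
ω_out/ω_in = -71/27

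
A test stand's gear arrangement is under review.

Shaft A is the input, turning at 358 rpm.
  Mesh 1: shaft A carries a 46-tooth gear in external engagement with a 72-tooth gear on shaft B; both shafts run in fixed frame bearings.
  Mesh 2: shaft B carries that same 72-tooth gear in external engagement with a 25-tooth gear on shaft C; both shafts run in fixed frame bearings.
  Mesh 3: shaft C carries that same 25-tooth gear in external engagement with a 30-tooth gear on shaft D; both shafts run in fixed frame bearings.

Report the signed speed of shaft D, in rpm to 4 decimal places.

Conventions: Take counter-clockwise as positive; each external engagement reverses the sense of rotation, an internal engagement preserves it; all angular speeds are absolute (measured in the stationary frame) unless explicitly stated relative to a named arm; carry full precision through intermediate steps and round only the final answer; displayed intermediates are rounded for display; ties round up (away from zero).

class = fixed-axis compound train [3 meshes; 3 ratios multiply, 3 sense flips]
mesh 1 [46T→72T]: ω = 358.0000×46/72 = 228.7222 rpm, sense flips to −
mesh 2 [72T→25T]: ω = 228.7222×72/25 = 658.7200 rpm, sense flips to +
mesh 3 [25T→30T]: ω = 658.7200×25/30 = 548.9333 rpm, sense flips to −
signed output speed = -548.9333 rpm

-548.9333 rpm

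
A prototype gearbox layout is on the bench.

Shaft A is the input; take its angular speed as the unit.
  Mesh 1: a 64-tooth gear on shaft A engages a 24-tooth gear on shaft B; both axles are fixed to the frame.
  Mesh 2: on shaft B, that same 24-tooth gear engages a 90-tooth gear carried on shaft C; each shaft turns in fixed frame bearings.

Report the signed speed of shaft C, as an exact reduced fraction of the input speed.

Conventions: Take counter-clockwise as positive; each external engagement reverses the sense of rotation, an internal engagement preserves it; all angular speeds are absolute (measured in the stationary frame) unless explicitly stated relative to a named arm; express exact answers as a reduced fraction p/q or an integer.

32/45

2-mesh fixed-axis compound train (all bearings frame-fixed)
mesh 1 [64T→24T]: |ω|/ω_in = 1×64/24 = 8/3, sense flips to −
mesh 2 [24T→90T]: |ω|/ω_in = (8/3)×24/90 = 32/45, sense flips to +
signed output speed (× input speed) = 32/45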